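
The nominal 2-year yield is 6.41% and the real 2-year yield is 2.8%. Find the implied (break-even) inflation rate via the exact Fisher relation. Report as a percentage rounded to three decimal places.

3.512%

(1 + π) = (1 + i)/(1 + r) = 1.06410 / 1.02800 = 1.035117
Break-even inflation = 1.035117 − 1 → 3.512%.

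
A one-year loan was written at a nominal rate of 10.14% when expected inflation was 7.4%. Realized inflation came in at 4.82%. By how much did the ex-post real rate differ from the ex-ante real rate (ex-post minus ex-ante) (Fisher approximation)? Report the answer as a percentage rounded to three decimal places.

Ex-ante: 10.14% − 7.4% = 2.740%
Ex-post: 10.14% − 4.82% = 5.320%
Difference (ex-post − ex-ante) = 2.5800% → 2.580%.

2.580%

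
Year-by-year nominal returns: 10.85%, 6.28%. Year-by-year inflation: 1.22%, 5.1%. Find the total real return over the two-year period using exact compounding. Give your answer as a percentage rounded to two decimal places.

Nominal growth factor = 1.1085 × 1.0628 = 1.178114
Price-level growth factor = 1.0122 × 1.0510 = 1.063822
Real growth factor = 1.178114 / 1.063822 = 1.107435
Total real return = 1.107435 − 1 → 10.74%.

10.74%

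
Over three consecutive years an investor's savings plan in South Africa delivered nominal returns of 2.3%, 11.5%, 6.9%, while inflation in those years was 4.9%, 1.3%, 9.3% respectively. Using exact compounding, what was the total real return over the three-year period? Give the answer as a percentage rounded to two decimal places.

Nominal growth factor = 1.0230 × 1.1150 × 1.0690 = 1.219350
Price-level growth factor = 1.0490 × 1.0130 × 1.0930 = 1.161462
Real growth factor = 1.219350 / 1.161462 = 1.049840
Total real return = 1.049840 − 1 → 4.98%.

4.98%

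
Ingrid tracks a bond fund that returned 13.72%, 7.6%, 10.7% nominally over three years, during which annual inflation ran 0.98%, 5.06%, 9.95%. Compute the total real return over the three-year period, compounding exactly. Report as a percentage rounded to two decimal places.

16.13%

Nominal growth factor = 1.1372 × 1.0760 × 1.1070 = 1.354555
Price-level growth factor = 1.0098 × 1.0506 × 1.0995 = 1.166455
Real growth factor = 1.354555 / 1.166455 = 1.161258
Total real return = 1.161258 − 1 → 16.13%.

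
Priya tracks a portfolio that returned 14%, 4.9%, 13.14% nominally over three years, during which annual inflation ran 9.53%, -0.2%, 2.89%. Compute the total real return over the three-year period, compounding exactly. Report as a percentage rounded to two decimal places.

Nominal growth factor = 1.1400 × 1.0490 × 1.1314 = 1.352996
Price-level growth factor = 1.0953 × 0.9980 × 1.0289 = 1.124700
Real growth factor = 1.352996 / 1.124700 = 1.202984
Total real return = 1.202984 − 1 → 20.30%.

20.30%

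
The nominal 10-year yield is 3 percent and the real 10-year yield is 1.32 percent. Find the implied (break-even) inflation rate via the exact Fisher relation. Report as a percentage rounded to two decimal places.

1.66%

(1 + π) = (1 + i)/(1 + r) = 1.03000 / 1.01320 = 1.016581
Break-even inflation = 1.016581 − 1 → 1.66%.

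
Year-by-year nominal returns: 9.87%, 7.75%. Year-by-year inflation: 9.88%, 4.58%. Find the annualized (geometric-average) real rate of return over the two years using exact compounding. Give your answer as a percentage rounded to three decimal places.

Compound the nominal returns: 1.0987 × 1.0775 = 1.18384925.
Compound inflation: 1.0988 × 1.0458 = 1.14912504.
Deflate: 1.18384925 / 1.14912504 = 1.03021796.
Annualized real rate = 1.03021796^(1/2) − 1 = 1.4997% → 1.500%.

1.500%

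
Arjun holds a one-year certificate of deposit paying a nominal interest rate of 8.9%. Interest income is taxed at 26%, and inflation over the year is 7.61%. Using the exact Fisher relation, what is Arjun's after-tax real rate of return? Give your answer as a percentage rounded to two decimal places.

-0.95%

After-tax nominal return = 8.9% × (1 − 0.26) = 6.5860%.
1 + r = 1.06586 / 1.07610 = 0.990484
After-tax real rate = 0.990484 − 1 → -0.95%.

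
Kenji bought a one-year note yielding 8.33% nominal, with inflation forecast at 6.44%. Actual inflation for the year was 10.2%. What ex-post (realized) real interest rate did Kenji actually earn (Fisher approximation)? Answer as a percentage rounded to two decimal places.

Ex-post: 8.33% − 10.2% = -1.870%
So the realized real rate is -1.87%.

-1.87%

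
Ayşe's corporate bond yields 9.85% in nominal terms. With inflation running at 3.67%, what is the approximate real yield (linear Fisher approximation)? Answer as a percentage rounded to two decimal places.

6.18%

r ≈ i − π = 9.85% − 3.67% = 6.18%.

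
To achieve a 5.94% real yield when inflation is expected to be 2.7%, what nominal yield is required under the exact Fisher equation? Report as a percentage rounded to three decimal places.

8.800%

(1 + i) = (1 + r)(1 + π) = 1.05940 × 1.02700 = 1.0880038
i = 1.0880038 − 1, so the required nominal rate is 8.800%.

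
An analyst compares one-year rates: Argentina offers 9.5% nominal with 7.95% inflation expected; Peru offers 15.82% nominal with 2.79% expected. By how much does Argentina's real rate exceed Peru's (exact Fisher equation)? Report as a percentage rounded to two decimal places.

-11.24%

Argentina: (1 + 0.0950)/(1 + 0.0795) − 1 = 1.4358%
Peru: (1 + 0.1582)/(1 + 0.0279) − 1 = 12.6763%
Differential = 1.4358% − 12.6763% = -11.2405% → -11.24%.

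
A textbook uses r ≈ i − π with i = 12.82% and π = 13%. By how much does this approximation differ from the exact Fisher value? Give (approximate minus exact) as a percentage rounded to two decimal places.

Approximate: r ≈ 12.820% − 13.000% = -0.1800%
Exact: (1 + 0.1282)/(1 + 0.1300) − 1 = -0.1593%
Error = -0.1800% − (-0.1593%) = -0.0207% → -0.02%.

-0.02%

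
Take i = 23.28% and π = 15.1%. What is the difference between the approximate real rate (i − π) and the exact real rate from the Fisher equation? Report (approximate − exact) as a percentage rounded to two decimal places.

1.07%

Approximate: r ≈ 23.280% − 15.100% = 8.1800%
Exact: (1 + 0.2328)/(1 + 0.1510) − 1 = 7.1069%
Error = 8.1800% − 7.1069% = 1.0731% → 1.07%.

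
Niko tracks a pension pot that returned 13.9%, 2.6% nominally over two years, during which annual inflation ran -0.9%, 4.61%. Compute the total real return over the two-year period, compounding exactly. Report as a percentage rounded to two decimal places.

Compound the nominal returns: 1.1390 × 1.0260 = 1.168614.
Compound inflation: 0.9910 × 1.0461 = 1.036685.
Deflate: 1.168614 / 1.036685 = 1.127260.
Total real return = 1.127260 − 1 → 12.73%.

12.73%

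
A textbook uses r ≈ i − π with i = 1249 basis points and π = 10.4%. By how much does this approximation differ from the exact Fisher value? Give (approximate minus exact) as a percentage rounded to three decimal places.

0.197%

Approximate: r ≈ 12.490% − 10.400% = 2.0900%
Exact: (1 + 0.1249)/(1 + 0.1040) − 1 = 1.8931%
Error = 2.0900% − 1.8931% = 0.1969% → 0.197%.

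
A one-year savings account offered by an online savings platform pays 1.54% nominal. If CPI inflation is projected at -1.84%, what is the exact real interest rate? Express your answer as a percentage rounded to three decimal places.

3.443%

By the Fisher equation, 1 + r = (1 + i)/(1 + π).
1 + r = 1.01540 / 0.98160 = 1.034434
r = 1.034434 − 1 = 3.4434%, i.e. 3.443%.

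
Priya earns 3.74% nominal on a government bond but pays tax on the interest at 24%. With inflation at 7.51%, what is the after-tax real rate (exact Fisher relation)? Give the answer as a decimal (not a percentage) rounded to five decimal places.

After-tax nominal return = 3.74% × (1 − 0.24) = 2.8424%.
1 + r = 1.028424 / 1.07510 = 0.9565845
After-tax real rate = 0.9565845 − 1 → -0.04342.

-0.04342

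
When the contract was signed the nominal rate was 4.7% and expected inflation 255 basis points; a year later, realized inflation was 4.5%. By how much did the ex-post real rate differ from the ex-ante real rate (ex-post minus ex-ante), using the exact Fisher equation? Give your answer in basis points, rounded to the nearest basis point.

Ex-ante: (1 + 0.0470)/(1 + 0.0255) − 1 = 2.0965%
Ex-post: (1 + 0.0470)/(1 + 0.0450) − 1 = 0.1914%
Difference (ex-post − ex-ante) = -1.9052% → -191 basis points.

-191 basis points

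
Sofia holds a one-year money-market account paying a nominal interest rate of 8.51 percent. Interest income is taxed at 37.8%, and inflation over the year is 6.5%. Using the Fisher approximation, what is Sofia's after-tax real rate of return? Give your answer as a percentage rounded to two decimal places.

After-tax nominal return = 8.51% × (1 − 0.378) = 5.29322%.
r ≈ 5.29322% − 6.5% → -1.21%.

-1.21%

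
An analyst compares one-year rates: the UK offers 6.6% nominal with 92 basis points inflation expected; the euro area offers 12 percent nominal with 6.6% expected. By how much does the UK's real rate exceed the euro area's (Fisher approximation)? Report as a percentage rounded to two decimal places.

0.28%

The UK: 6.6% − 0.92% = 5.680%
The euro area: 12% − 6.6% = 5.400%
Differential = 0.280% → 0.28%.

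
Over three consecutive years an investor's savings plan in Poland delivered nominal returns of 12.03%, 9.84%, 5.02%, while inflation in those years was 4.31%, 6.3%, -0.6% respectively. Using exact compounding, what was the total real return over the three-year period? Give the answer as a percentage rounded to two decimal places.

17.25%

Nominal growth factor = 1.1203 × 1.0984 × 1.0502 = 1.292311
Price-level growth factor = 1.0431 × 1.0630 × 0.9940 = 1.102162
Real growth factor = 1.292311 / 1.102162 = 1.172523
Total real return = 1.172523 − 1 → 17.25%.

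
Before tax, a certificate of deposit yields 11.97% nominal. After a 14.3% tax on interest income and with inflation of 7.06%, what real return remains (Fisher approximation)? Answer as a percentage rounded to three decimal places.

After-tax nominal return = 11.97% × (1 − 0.143) = 10.25829%.
r ≈ 10.25829% − 7.06% → 3.198%.

3.198%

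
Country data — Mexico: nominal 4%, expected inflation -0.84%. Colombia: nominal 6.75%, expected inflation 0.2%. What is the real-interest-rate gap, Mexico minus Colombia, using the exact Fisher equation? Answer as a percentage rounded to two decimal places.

Mexico: (1 + 0.0400)/(1 − 0.0084) − 1 = 4.8810%
Colombia: (1 + 0.0675)/(1 + 0.0020) − 1 = 6.5369%
Differential = 4.8810% − 6.5369% = -1.6559% → -1.66%.

-1.66%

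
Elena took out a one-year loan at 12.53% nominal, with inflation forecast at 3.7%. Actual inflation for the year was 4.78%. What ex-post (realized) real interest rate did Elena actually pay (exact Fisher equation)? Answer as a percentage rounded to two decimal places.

7.40%

Ex-post: (1 + 0.1253)/(1 + 0.0478) − 1 = 7.3964%
So the realized real rate is 7.40%.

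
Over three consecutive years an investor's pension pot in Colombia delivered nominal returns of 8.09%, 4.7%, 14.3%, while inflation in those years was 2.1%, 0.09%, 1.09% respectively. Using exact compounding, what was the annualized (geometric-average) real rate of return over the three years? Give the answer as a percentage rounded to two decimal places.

Nominal growth factor = 1.0809 × 1.0470 × 1.1430 = 1.29353573
Price-level growth factor = 1.0210 × 1.0009 × 1.0109 = 1.03305782
Real growth factor = 1.29353573 / 1.03305782 = 1.25214263
Annualized real rate = 1.25214263^(1/3) − 1 = 7.7832% → 7.78%.

7.78%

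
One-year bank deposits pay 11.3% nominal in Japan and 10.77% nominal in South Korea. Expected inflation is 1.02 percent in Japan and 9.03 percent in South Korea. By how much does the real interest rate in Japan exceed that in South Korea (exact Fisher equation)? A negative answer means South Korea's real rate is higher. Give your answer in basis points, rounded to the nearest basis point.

Japan: (1 + 0.1130)/(1 + 0.0102) − 1 = 10.1762%
South Korea: (1 + 0.1077)/(1 + 0.0903) − 1 = 1.5959%
Differential = 10.1762% − 1.5959% = 8.5803% → 858 basis points.

858 basis points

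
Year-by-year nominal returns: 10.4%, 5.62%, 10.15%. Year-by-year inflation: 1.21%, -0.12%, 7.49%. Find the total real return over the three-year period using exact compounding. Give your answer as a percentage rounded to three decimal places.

Nominal growth factor = 1.1040 × 1.0562 × 1.1015 = 1.284398
Price-level growth factor = 1.0121 × 0.9988 × 1.0749 = 1.086601
Real growth factor = 1.284398 / 1.086601 = 1.182033
Total real return = 1.182033 − 1 → 18.203%.

18.203%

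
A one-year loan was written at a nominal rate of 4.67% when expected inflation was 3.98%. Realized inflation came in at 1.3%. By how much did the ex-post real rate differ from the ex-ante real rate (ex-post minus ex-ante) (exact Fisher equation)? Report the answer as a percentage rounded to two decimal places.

2.66%

Ex-ante: (1 + 0.0467)/(1 + 0.0398) − 1 = 0.6636%
Ex-post: (1 + 0.0467)/(1 + 0.0130) − 1 = 3.3268%
Difference (ex-post − ex-ante) = 2.6632% → 2.66%.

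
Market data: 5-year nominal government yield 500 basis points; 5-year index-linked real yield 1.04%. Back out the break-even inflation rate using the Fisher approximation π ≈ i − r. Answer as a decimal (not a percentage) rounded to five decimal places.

π ≈ i − r = 5% − 1.04% → 0.03960.

0.03960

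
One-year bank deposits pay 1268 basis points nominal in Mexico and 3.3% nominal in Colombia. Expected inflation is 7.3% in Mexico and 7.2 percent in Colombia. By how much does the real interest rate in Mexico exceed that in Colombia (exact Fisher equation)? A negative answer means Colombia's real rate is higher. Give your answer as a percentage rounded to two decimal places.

8.65%

Mexico: (1 + 0.1268)/(1 + 0.0730) − 1 = 5.0140%
Colombia: (1 + 0.0330)/(1 + 0.0720) − 1 = -3.6381%
Differential = 5.0140% − (-3.6381%) = 8.6520% → 8.65%.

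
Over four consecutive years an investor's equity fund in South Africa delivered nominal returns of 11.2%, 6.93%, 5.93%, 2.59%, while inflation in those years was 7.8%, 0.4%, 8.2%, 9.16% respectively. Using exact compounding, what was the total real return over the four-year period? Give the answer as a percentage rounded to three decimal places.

1.085%

Compound the nominal returns: 1.1120 × 1.0693 × 1.0593 × 1.0259 = 1.292196.
Compound inflation: 1.0780 × 1.0040 × 1.0820 × 1.0916 = 1.278331.
Deflate: 1.292196 / 1.278331 = 1.010846.
Total real return = 1.010846 − 1 → 1.085%.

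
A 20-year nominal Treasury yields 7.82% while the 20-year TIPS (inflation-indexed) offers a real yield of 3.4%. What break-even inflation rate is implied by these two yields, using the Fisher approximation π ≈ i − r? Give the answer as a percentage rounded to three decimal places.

4.420%

π ≈ i − r = 7.82% − 3.4% → 4.420%.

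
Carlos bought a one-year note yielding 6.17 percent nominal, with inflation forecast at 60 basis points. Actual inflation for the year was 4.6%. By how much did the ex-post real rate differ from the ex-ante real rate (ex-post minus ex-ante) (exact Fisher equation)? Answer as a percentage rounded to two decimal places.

-4.04%

Ex-ante: (1 + 0.0617)/(1 + 0.0060) − 1 = 5.5368%
Ex-post: (1 + 0.0617)/(1 + 0.0460) − 1 = 1.5010%
Difference (ex-post − ex-ante) = -4.0358% → -4.04%.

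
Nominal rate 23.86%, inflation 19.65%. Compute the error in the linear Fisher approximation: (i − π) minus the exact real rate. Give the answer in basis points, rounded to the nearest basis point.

69 basis points

Approximate: r ≈ 23.860% − 19.650% = 4.2100%
Exact: (1 + 0.2386)/(1 + 0.1965) − 1 = 3.5186%
Error = 4.2100% − 3.5186% = 0.6914% → 69 basis points.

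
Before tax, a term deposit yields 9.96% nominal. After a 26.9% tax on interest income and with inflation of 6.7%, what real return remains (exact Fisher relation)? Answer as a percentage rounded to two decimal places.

0.54%

After-tax nominal return = 9.96% × (1 − 0.269) = 7.28076%.
1 + r = 1.0728076 / 1.06700 = 1.005443
After-tax real rate = 1.005443 − 1 → 0.54%.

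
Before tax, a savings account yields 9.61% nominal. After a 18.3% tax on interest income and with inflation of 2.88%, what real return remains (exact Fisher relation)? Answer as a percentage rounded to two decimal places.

After-tax nominal return = 9.61% × (1 − 0.183) = 7.85137%.
1 + r = 1.0785137 / 1.02880 = 1.048322
After-tax real rate = 1.048322 − 1 → 4.83%.

4.83%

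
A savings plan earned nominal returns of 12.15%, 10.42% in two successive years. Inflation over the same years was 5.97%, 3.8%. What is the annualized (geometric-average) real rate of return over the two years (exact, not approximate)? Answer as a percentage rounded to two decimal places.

Nominal growth factor = 1.1215 × 1.1042 = 1.23836030
Price-level growth factor = 1.0597 × 1.0380 = 1.09996860
Real growth factor = 1.23836030 / 1.09996860 = 1.12581423
Annualized real rate = 1.12581423^(1/2) − 1 = 6.1044% → 6.10%.

6.10%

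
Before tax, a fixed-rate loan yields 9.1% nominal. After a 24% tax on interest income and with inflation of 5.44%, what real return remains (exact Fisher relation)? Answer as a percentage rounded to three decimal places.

1.400%

After-tax nominal return = 9.1% × (1 − 0.24) = 6.9160%.
1 + r = 1.06916 / 1.05440 = 1.013998
After-tax real rate = 1.013998 − 1 → 1.400%.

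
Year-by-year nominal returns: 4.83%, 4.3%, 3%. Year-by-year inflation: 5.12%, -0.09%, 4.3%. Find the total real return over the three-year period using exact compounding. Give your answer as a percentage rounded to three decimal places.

2.808%

Nominal growth factor = 1.0483 × 1.0430 × 1.0300 = 1.126178
Price-level growth factor = 1.0512 × 0.9991 × 1.0430 = 1.095415
Real growth factor = 1.126178 / 1.095415 = 1.028084
Total real return = 1.028084 − 1 → 2.808%.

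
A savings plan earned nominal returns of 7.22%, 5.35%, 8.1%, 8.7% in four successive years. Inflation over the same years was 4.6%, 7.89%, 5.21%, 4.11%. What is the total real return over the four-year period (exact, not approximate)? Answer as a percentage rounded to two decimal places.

7.38%

Compound the nominal returns: 1.0722 × 1.0535 × 1.0810 × 1.0870 = 1.3272893.
Compound inflation: 1.0460 × 1.0789 × 1.0521 × 1.0411 = 1.2361249.
Deflate: 1.3272893 / 1.2361249 = 1.0737501.
Total real return = 1.0737501 − 1 → 7.38%.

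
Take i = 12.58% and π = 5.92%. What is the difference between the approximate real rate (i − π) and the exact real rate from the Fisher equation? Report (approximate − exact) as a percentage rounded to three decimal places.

0.372%

Approximate: r ≈ 12.580% − 5.920% = 6.6600%
Exact: (1 + 0.1258)/(1 + 0.0592) − 1 = 6.2878%
Error = 6.6600% − 6.2878% = 0.3722% → 0.372%.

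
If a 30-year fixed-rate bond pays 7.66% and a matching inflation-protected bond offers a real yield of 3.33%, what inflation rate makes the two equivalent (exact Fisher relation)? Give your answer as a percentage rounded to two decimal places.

4.19%

(1 + π) = (1 + i)/(1 + r) = 1.07660 / 1.03330 = 1.041905
Break-even inflation = 1.041905 − 1 → 4.19%.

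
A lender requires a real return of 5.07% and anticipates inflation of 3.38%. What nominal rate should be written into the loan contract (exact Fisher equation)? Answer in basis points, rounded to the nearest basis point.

862 basis points

(1 + i) = (1 + r)(1 + π) = 1.05070 × 1.03380 = 1.08621366
i = 1.08621366 − 1, so the required nominal rate is 862 basis points.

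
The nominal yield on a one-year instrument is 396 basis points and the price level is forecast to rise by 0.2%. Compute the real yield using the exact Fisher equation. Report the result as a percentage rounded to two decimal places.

3.75%

By the Fisher relation, 1 + r = (1 + i)/(1 + π).
1 + r = 1.03960 / 1.00200 = 1.037525
r = 1.037525 − 1 = 3.7525%, i.e. 3.75%.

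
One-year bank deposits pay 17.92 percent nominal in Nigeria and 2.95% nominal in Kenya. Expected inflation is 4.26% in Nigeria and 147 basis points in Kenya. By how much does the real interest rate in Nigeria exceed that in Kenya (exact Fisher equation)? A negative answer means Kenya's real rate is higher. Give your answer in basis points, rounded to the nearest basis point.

1164 basis points

Nigeria: (1 + 0.1792)/(1 + 0.0426) − 1 = 13.1019%
Kenya: (1 + 0.0295)/(1 + 0.0147) − 1 = 1.4586%
Differential = 13.1019% − 1.4586% = 11.6433% → 1164 basis points.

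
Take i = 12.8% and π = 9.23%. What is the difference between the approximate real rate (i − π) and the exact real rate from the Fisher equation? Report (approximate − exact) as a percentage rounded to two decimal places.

Approximate: r ≈ 12.800% − 9.230% = 3.5700%
Exact: (1 + 0.1280)/(1 + 0.0923) − 1 = 3.2683%
Error = 3.5700% − 3.2683% = 0.3017% → 0.30%.

0.30%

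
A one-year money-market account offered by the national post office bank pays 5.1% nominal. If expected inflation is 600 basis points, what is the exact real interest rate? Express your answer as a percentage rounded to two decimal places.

1 + r = 1.05100 / 1.06000 = 0.991509
r = 0.991509 − 1 = -0.8491%, i.e. -0.85%.

-0.85%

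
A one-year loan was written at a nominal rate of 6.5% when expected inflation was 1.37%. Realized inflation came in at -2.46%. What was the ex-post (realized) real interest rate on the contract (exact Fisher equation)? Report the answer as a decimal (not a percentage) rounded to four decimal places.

0.0919

Ex-post: (1 + 0.0650)/(1 − 0.0246) − 1 = 9.1860%
So the realized real rate is 0.0919.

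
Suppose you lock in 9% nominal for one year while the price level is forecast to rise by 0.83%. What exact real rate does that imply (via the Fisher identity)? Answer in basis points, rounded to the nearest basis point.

By the Fisher identity, 1 + r = (1 + i)/(1 + π).
1 + r = 1.09000 / 1.00830 = 1.081027
r = 1.081027 − 1 = 8.1027%, i.e. 810 basis points.

810 basis points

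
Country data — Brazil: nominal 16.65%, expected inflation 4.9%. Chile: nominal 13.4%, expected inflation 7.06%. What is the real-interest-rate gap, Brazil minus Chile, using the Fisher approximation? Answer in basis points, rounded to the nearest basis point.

Brazil: 16.65% − 4.9% = 11.750%
Chile: 13.4% − 7.06% = 6.340%
Differential = 5.410% → 541 basis points.

541 basis points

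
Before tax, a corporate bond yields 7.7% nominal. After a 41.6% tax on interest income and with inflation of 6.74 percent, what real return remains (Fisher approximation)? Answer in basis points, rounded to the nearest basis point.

After-tax nominal return = 7.7% × (1 − 0.416) = 4.4968%.
r ≈ 4.4968% − 6.74% → -224 basis points.

-224 basis points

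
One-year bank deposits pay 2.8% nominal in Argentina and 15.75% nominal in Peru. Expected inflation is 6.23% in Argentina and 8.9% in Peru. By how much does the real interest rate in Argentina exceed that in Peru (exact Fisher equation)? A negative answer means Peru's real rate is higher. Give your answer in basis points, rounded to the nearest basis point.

Argentina: (1 + 0.0280)/(1 + 0.0623) − 1 = -3.2288%
Peru: (1 + 0.1575)/(1 + 0.0890) − 1 = 6.2902%
Differential = -3.2288% − 6.2902% = -9.5190% → -952 basis points.

-952 basis points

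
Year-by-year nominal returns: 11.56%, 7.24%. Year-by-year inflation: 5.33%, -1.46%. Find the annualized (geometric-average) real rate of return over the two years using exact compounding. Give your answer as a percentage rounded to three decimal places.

Compound the nominal returns: 1.1156 × 1.0724 = 1.19636944.
Compound inflation: 1.0533 × 0.9854 = 1.03792182.
Deflate: 1.19636944 / 1.03792182 = 1.15265853.
Annualized real rate = 1.15265853^(1/2) − 1 = 7.3619% → 7.362%.

7.362%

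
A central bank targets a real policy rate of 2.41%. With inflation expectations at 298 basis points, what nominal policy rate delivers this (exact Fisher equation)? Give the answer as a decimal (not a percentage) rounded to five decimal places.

(1 + i) = (1 + r)(1 + π) = 1.02410 × 1.02980 = 1.05461818
i = 1.05461818 − 1, so the required nominal rate is 0.05462.

0.05462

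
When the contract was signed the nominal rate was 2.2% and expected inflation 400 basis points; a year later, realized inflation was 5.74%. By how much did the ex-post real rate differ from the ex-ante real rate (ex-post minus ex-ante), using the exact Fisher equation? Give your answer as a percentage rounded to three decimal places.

-1.617%

Ex-ante: (1 + 0.0220)/(1 + 0.0400) − 1 = -1.7308%
Ex-post: (1 + 0.0220)/(1 + 0.0574) − 1 = -3.3478%
Difference (ex-post − ex-ante) = -1.6171% → -1.617%.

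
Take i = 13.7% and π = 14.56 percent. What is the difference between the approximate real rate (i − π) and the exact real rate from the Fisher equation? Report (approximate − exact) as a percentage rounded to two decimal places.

-0.11%

Approximate: r ≈ 13.700% − 14.560% = -0.8600%
Exact: (1 + 0.1370)/(1 + 0.1456) − 1 = -0.7507%
Error = -0.8600% − (-0.7507%) = -0.1093% → -0.11%.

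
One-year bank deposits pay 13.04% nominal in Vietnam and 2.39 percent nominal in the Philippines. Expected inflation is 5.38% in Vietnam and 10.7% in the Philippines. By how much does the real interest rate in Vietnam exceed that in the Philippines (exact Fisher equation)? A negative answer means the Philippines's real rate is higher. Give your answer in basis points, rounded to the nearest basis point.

1478 basis points

Vietnam: (1 + 0.1304)/(1 + 0.0538) − 1 = 7.2689%
The Philippines: (1 + 0.0239)/(1 + 0.1070) − 1 = -7.5068%
Differential = 7.2689% − (-7.5068%) = 14.7757% → 1478 basis points.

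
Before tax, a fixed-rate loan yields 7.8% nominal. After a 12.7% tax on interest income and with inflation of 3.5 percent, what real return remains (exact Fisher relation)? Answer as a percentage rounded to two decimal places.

After-tax nominal return = 7.8% × (1 − 0.127) = 6.8094%.
1 + r = 1.068094 / 1.03500 = 1.031975
After-tax real rate = 1.031975 − 1 → 3.20%.

3.20%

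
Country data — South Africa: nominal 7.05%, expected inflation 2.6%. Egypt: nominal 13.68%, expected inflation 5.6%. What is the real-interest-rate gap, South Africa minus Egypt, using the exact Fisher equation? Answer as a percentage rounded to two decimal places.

-3.31%

South Africa: (1 + 0.0705)/(1 + 0.0260) − 1 = 4.3372%
Egypt: (1 + 0.1368)/(1 + 0.0560) − 1 = 7.6515%
Differential = 4.3372% − 7.6515% = -3.3143% → -3.31%.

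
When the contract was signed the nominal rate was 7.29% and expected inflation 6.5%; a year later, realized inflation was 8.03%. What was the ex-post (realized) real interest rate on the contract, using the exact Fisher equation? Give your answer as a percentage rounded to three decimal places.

Ex-post: (1 + 0.0729)/(1 + 0.0803) − 1 = -0.6850%
So the realized real rate is -0.685%.

-0.685%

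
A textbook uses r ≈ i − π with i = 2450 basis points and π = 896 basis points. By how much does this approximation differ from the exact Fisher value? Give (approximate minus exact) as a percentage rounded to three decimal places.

1.278%

Approximate: r ≈ 24.500% − 8.960% = 15.5400%
Exact: (1 + 0.2450)/(1 + 0.0896) − 1 = 14.2621%
Error = 15.5400% − 14.2621% = 1.2779% → 1.278%.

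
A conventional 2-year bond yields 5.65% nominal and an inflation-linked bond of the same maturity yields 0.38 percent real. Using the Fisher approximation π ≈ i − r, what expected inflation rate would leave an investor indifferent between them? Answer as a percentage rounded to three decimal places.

5.270%

π ≈ i − r = 5.65% − 0.38% → 5.270%.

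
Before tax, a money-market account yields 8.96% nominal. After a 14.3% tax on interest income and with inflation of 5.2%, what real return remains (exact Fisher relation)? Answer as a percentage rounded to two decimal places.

2.36%

After-tax nominal return = 8.96% × (1 − 0.143) = 7.67872%.
1 + r = 1.0767872 / 1.05200 = 1.023562
After-tax real rate = 1.023562 − 1 → 2.36%.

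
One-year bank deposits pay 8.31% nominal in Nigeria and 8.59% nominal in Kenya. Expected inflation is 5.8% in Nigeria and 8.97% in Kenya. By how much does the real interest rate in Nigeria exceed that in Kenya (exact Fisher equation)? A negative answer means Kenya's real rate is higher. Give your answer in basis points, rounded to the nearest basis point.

Nigeria: (1 + 0.0831)/(1 + 0.0580) − 1 = 2.3724%
Kenya: (1 + 0.0859)/(1 + 0.0897) − 1 = -0.3487%
Differential = 2.3724% − (-0.3487%) = 2.7211% → 272 basis points.

272 basis points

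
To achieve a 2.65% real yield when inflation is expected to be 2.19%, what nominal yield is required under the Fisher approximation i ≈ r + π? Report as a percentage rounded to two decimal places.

i ≈ r + π = 2.65% + 2.19% = 4.84%.

4.84%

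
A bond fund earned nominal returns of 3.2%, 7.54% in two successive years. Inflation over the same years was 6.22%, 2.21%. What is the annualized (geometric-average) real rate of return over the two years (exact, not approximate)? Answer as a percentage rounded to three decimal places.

Compound the nominal returns: 1.0320 × 1.0754 = 1.10981280.
Compound inflation: 1.0622 × 1.0221 = 1.08567462.
Deflate: 1.10981280 / 1.08567462 = 1.02223335.
Annualized real rate = 1.02223335^(1/2) − 1 = 1.1056% → 1.106%.

1.106%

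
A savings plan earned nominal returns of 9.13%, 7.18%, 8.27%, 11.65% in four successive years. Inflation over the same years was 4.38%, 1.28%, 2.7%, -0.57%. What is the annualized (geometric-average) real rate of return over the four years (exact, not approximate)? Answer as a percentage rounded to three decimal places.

6.979%

Nominal growth factor = 1.0913 × 1.0718 × 1.0827 × 1.1165 = 1.41391979
Price-level growth factor = 1.0438 × 1.0128 × 1.0270 × 0.9943 = 1.07951546
Real growth factor = 1.41391979 / 1.07951546 = 1.30977261
Annualized real rate = 1.30977261^(1/4) − 1 = 6.9791% → 6.979%.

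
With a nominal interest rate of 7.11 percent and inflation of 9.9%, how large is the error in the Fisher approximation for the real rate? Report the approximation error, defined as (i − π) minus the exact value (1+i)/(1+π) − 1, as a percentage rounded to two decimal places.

Approximate: r ≈ 7.110% − 9.900% = -2.7900%
Exact: (1 + 0.0711)/(1 + 0.0990) − 1 = -2.5387%
Error = -2.7900% − (-2.5387%) = -0.2513% → -0.25%.

-0.25%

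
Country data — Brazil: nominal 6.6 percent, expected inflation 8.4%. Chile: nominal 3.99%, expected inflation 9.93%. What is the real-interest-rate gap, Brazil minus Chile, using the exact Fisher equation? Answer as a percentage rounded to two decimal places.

Brazil: (1 + 0.0660)/(1 + 0.0840) − 1 = -1.6605%
Chile: (1 + 0.0399)/(1 + 0.0993) − 1 = -5.4034%
Differential = -1.6605% − (-5.4034%) = 3.7429% → 3.74%.

3.74%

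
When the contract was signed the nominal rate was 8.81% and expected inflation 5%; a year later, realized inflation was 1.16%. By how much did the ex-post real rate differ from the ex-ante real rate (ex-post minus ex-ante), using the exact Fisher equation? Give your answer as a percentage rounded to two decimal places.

3.93%

Ex-ante: (1 + 0.0881)/(1 + 0.0500) − 1 = 3.6286%
Ex-post: (1 + 0.0881)/(1 + 0.0116) − 1 = 7.5623%
Difference (ex-post − ex-ante) = 3.9337% → 3.93%.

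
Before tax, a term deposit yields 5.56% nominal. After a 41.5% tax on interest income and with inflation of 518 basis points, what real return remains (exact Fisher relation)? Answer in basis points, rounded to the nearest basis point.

After-tax nominal return = 5.56% × (1 − 0.415) = 3.2526%.
1 + r = 1.032526 / 1.05180 = 0.981675
After-tax real rate = 0.981675 − 1 → -183 basis points.

-183 basis points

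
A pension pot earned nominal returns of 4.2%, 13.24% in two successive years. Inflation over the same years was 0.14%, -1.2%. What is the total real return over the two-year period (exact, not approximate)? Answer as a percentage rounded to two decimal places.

Compound the nominal returns: 1.0420 × 1.1324 = 1.179961.
Compound inflation: 1.0014 × 0.9880 = 0.989383.
Deflate: 1.179961 / 0.989383 = 1.192623.
Total real return = 1.192623 − 1 → 19.26%.

19.26%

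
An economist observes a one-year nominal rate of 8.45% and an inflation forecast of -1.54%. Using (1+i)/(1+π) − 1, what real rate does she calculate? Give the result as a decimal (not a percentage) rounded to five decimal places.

By the Fisher relation, 1 + r = (1 + i)/(1 + π).
1 + r = 1.08450 / 0.98460 = 1.101463
r = 1.101463 − 1 = 10.1463%, i.e. 0.10146.

0.10146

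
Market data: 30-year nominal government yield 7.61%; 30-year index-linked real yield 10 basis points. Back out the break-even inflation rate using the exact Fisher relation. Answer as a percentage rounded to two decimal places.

7.50%

(1 + π) = (1 + i)/(1 + r) = 1.07610 / 1.00100 = 1.075025
Break-even inflation = 1.075025 − 1 → 7.50%.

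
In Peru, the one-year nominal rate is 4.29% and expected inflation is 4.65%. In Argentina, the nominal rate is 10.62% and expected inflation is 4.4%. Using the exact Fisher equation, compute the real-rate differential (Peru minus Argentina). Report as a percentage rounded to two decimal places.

Peru: (1 + 0.0429)/(1 + 0.0465) − 1 = -0.3440%
Argentina: (1 + 0.1062)/(1 + 0.0440) − 1 = 5.9579%
Differential = -0.3440% − 5.9579% = -6.3019% → -6.30%.

-6.30%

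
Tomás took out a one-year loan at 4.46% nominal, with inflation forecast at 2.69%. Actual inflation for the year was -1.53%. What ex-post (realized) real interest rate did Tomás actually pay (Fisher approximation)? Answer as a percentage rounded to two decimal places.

Ex-post: 4.46% − (-1.53%) = 5.990%
So the realized real rate is 5.99%.

5.99%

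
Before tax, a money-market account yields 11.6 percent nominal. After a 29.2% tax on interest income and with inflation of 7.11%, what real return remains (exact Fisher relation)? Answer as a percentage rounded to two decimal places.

1.03%

After-tax nominal return = 11.6% × (1 − 0.292) = 8.2128%.
1 + r = 1.082128 / 1.07110 = 1.010296
After-tax real rate = 1.010296 − 1 → 1.03%.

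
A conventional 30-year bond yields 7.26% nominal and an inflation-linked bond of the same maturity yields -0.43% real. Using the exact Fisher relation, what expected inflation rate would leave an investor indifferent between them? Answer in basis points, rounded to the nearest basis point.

772 basis points

(1 + π) = (1 + i)/(1 + r) = 1.07260 / 0.99570 = 1.077232
Break-even inflation = 1.077232 − 1 → 772 basis points.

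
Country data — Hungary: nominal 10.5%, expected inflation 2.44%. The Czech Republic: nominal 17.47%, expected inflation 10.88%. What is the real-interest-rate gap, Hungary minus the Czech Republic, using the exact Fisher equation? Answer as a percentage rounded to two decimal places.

Hungary: (1 + 0.1050)/(1 + 0.0244) − 1 = 7.8680%
The Czech Republic: (1 + 0.1747)/(1 + 0.1088) − 1 = 5.9434%
Differential = 7.8680% − 5.9434% = 1.9247% → 1.92%.

1.92%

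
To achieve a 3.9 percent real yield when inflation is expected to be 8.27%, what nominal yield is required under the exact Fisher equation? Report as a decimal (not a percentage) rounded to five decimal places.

0.12493

(1 + i) = (1 + r)(1 + π) = 1.03900 × 1.08270 = 1.1249253
i = 1.1249253 − 1, so the required nominal rate is 0.12493.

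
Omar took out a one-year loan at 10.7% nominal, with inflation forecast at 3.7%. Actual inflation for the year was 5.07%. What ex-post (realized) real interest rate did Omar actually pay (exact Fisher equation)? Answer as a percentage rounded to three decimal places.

5.358%

Ex-post: (1 + 0.1070)/(1 + 0.0507) − 1 = 5.3583%
So the realized real rate is 5.358%.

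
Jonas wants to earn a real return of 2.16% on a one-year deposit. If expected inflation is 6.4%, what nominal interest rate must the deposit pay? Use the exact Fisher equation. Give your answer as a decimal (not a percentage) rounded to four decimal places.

0.0870

(1 + i) = (1 + r)(1 + π) = 1.02160 × 1.06400 = 1.0869824
i = 1.0869824 − 1, so the required nominal rate is 0.0870.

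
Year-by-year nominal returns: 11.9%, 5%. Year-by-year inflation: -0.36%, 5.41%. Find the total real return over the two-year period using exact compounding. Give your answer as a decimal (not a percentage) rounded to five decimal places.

Compound the nominal returns: 1.1190 × 1.0500 = 1.1749500.
Compound inflation: 0.9964 × 1.0541 = 1.0503052.
Deflate: 1.1749500 / 1.0503052 = 1.1186748.
Total real return = 1.1186748 − 1 → 0.11867.

0.11867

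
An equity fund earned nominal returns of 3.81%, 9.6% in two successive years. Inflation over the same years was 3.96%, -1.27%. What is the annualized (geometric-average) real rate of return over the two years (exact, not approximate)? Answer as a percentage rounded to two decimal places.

5.29%

Compound the nominal returns: 1.0381 × 1.0960 = 1.13775760.
Compound inflation: 1.0396 × 0.9873 = 1.02639708.
Deflate: 1.13775760 / 1.02639708 = 1.10849653.
Annualized real rate = 1.10849653^(1/2) − 1 = 5.2852% → 5.29%.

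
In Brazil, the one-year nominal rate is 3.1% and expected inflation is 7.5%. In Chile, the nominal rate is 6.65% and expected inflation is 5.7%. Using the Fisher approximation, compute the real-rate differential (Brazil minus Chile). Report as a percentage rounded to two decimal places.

-5.35%

Brazil: 3.1% − 7.5% = -4.400%
Chile: 6.65% − 5.7% = 0.950%
Differential = -5.350% → -5.35%.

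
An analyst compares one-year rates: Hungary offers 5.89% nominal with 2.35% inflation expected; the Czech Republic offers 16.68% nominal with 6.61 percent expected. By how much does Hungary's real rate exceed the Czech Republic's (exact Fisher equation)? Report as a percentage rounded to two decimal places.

Hungary: (1 + 0.0589)/(1 + 0.0235) − 1 = 3.4587%
The Czech Republic: (1 + 0.1668)/(1 + 0.0661) − 1 = 9.4456%
Differential = 3.4587% − 9.4456% = -5.9869% → -5.99%.

-5.99%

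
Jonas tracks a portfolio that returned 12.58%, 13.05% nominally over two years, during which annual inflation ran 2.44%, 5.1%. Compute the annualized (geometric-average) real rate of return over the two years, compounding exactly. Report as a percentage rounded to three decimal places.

Compound the nominal returns: 1.1258 × 1.1305 = 1.27271690.
Compound inflation: 1.0244 × 1.0510 = 1.07664440.
Deflate: 1.27271690 / 1.07664440 = 1.18211445.
Annualized real rate = 1.18211445^(1/2) − 1 = 8.7251% → 8.725%.

8.725%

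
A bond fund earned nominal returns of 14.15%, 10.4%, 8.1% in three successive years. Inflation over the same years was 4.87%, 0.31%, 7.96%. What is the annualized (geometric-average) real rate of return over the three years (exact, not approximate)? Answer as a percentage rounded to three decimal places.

6.252%

Nominal growth factor = 1.1415 × 1.1040 × 1.0810 = 1.36229350
Price-level growth factor = 1.0487 × 1.0031 × 1.0796 = 1.13568627
Real growth factor = 1.36229350 / 1.13568627 = 1.19953330
Annualized real rate = 1.19953330^(1/3) − 1 = 6.2521% → 6.252%.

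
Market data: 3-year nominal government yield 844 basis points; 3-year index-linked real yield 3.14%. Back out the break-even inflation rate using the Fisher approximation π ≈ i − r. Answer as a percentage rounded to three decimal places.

5.300%

π ≈ i − r = 8.44% − 3.14% → 5.300%.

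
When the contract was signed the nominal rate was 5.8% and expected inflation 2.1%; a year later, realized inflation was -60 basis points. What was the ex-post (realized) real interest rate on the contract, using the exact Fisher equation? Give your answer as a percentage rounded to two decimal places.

Ex-post: (1 + 0.0580)/(1 − 0.0060) − 1 = 6.4386%
So the realized real rate is 6.44%.

6.44%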